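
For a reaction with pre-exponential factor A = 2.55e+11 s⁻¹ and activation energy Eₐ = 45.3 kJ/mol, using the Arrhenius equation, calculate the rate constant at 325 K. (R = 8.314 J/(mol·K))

1.34e+04 s⁻¹

Step 1: Use the Arrhenius equation: k = A × exp(-Eₐ/RT)
Step 2: Convert Eₐ to J/mol: 45.3 kJ/mol = 45300 J/mol
Step 3: Calculate the exponent: -Eₐ/(RT) = -45300/(8.314 × 325) = -16.76505
Step 4: k = 2.55e+11 × exp(-16.76505)
Step 5: k = 2.55e+11 × 5.23638e-08 = 1.3353e+04 s⁻¹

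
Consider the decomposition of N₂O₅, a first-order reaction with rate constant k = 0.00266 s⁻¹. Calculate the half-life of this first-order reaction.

260.6 s

Step 1: For a first-order reaction, t₁/₂ = ln(2)/k
Step 2: t₁/₂ = ln(2)/0.00266
Step 3: t₁/₂ = 0.6931/0.00266 = 260.6 s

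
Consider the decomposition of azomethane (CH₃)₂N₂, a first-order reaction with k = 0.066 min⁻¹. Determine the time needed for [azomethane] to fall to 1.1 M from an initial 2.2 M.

10.5 min

Step 1: For first-order: t = ln([azomethane]₀/[azomethane])/k
Step 2: t = ln(2.2/1.1)/0.066
Step 3: t = ln(2)/0.066
Step 4: t = 0.6931/0.066 = 10.5 min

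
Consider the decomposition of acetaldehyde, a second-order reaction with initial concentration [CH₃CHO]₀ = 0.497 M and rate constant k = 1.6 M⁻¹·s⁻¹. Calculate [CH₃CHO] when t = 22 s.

0.02687 M

Step 1: For a second-order reaction: 1/[CH₃CHO] = 1/[CH₃CHO]₀ + kt
Step 2: 1/[CH₃CHO] = 1/0.497 + 1.6 × 22
Step 3: 1/[CH₃CHO] = 2.012 + 35.2 = 37.21
Step 4: [CH₃CHO] = 1/37.21 = 0.02687 M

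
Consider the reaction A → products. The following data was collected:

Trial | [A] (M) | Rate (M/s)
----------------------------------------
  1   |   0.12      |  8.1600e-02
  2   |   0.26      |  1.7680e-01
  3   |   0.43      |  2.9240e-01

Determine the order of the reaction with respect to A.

first order (1)

Step 1: Compare trials to find order n where rate₂/rate₁ = ([A]₂/[A]₁)^n
Step 2: rate₂/rate₁ = 1.7680e-01/8.1600e-02 = 2.167
Step 3: [A]₂/[A]₁ = 0.26/0.12 = 2.167
Step 4: n = ln(2.167)/ln(2.167) = 1.00 ≈ 1
Step 5: The reaction is first order in A.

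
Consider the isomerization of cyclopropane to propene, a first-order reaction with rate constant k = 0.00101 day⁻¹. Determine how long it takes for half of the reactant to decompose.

686.3 day

Step 1: For a first-order reaction, t₁/₂ = ln(2)/k
Step 2: t₁/₂ = ln(2)/0.00101
Step 3: t₁/₂ = 0.6931/0.00101 = 686.3 day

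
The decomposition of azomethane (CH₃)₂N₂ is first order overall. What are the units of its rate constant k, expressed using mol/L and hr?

hr⁻¹

Step 1: For overall order n, rate = k × (concentration)^n.
Step 2: Rate has units mol/L·hr⁻¹; concentration term has units (mol/L)^1.
Step 3: k = rate / (concentration)^n, so units of k = (mol/L)^(1-1)·hr⁻¹ = hr⁻¹.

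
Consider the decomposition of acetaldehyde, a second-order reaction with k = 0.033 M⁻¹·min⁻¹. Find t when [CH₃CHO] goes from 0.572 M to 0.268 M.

60.09 min

Step 1: For second-order: t = (1/[CH₃CHO] - 1/[CH₃CHO]₀)/k
Step 2: t = (1/0.268 - 1/0.572)/0.033
Step 3: t = (3.731 - 1.748)/0.033
Step 4: t = 1.983/0.033 = 60.09 min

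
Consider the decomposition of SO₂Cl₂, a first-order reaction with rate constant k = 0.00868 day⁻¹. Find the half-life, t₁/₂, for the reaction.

79.86 day

Step 1: For a first-order reaction, t₁/₂ = ln(2)/k
Step 2: t₁/₂ = ln(2)/0.00868
Step 3: t₁/₂ = 0.6931/0.00868 = 79.86 day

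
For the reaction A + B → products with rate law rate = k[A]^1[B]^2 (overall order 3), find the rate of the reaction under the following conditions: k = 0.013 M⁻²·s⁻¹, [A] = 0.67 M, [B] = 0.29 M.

0.0007325 M/s

Step 1: The rate law is rate = k[A]^1[B]^2, overall order = 1+2 = 3
Step 2: Substitute values: rate = 0.013 × (0.67)^1 × (0.29)^2
Step 3: rate = 0.013 × 0.67 × 0.0841 = 0.000732511 M/s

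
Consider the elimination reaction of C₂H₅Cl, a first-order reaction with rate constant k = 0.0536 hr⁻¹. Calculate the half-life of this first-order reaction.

12.93 hr

Step 1: For a first-order reaction, t₁/₂ = ln(2)/k
Step 2: t₁/₂ = ln(2)/0.0536
Step 3: t₁/₂ = 0.6931/0.0536 = 12.93 hr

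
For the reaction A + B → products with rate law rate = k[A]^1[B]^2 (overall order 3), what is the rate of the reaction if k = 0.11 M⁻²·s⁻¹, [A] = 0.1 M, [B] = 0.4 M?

0.00176 M/s

Step 1: The rate law is rate = k[A]^1[B]^2, overall order = 1+2 = 3
Step 2: Substitute values: rate = 0.11 × (0.1)^1 × (0.4)^2
Step 3: rate = 0.11 × 0.1 × 0.16 = 0.00176 M/s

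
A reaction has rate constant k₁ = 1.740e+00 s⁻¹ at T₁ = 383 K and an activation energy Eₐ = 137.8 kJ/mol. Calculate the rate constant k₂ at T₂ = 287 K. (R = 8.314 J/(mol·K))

8.994e-07 s⁻¹

Step 1: Use the two-temperature Arrhenius form: ln(k₂/k₁) = -Eₐ/R × (1/T₂ - 1/T₁)
Step 2: Convert Eₐ to J/mol: 137.8 kJ/mol = 137800 J/mol
Step 3: 1/T₂ - 1/T₁ = 1/287 - 1/383 = 8.733545e-04 K⁻¹
Step 4: ln(k₂/k₁) = -137800/8.314 × 8.733545e-04 = -14.47537
Step 5: k₂ = k₁ × exp(-14.47537) = 1.740e+00 × 5.16924e-07 = 8.994e-07 s⁻¹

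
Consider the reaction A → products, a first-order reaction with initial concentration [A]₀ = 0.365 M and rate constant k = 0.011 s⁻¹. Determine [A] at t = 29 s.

0.2653 M

Step 1: For a first-order reaction: [A] = [A]₀ × e^(-kt)
Step 2: [A] = 0.365 × e^(-0.011 × 29)
Step 3: [A] = 0.365 × e^(-0.319)
Step 4: [A] = 0.365 × 0.726876 = 0.2653 M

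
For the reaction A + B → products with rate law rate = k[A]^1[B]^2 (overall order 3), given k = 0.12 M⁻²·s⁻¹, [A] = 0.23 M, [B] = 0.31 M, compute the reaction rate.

0.002652 M/s

Step 1: The rate law is rate = k[A]^1[B]^2, overall order = 1+2 = 3
Step 2: Substitute values: rate = 0.12 × (0.23)^1 × (0.31)^2
Step 3: rate = 0.12 × 0.23 × 0.0961 = 0.00265236 M/s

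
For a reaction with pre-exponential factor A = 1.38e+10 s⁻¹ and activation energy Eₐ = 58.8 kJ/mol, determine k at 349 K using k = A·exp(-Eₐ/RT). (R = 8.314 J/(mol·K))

2.18e+01 s⁻¹

Step 1: Use the Arrhenius equation: k = A × exp(-Eₐ/RT)
Step 2: Convert Eₐ to J/mol: 58.8 kJ/mol = 58800 J/mol
Step 3: Calculate the exponent: -Eₐ/(RT) = -58800/(8.314 × 349) = -20.26478
Step 4: k = 1.38e+10 × exp(-20.26478)
Step 5: k = 1.38e+10 × 1.58168e-09 = 2.1827e+01 s⁻¹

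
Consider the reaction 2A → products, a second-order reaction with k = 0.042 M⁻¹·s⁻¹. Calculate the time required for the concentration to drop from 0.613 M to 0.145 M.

125.4 s

Step 1: For second-order: t = (1/[A] - 1/[A]₀)/k
Step 2: t = (1/0.145 - 1/0.613)/0.042
Step 3: t = (6.897 - 1.631)/0.042
Step 4: t = 5.265/0.042 = 125.4 s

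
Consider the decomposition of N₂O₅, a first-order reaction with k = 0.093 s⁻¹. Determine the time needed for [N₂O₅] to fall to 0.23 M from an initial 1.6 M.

20.86 s

Step 1: For first-order: t = ln([N₂O₅]₀/[N₂O₅])/k
Step 2: t = ln(1.6/0.23)/0.093
Step 3: t = ln(6.957)/0.093
Step 4: t = 1.94/0.093 = 20.86 s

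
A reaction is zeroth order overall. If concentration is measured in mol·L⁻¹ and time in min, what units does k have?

mol·L⁻¹·min⁻¹

Step 1: For overall order n, rate = k × (concentration)^n.
Step 2: Rate has units mol·L⁻¹·min⁻¹; concentration term has units (mol·L⁻¹)^0.
Step 3: k = rate / (concentration)^n, so units of k = (mol·L⁻¹)^(1-0)·min⁻¹ = mol·L⁻¹·min⁻¹.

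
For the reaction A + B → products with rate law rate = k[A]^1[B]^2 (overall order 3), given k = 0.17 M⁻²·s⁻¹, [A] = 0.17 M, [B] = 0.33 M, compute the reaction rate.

0.003147 M/s

Step 1: The rate law is rate = k[A]^1[B]^2, overall order = 1+2 = 3
Step 2: Substitute values: rate = 0.17 × (0.17)^1 × (0.33)^2
Step 3: rate = 0.17 × 0.17 × 0.1089 = 0.00314721 M/s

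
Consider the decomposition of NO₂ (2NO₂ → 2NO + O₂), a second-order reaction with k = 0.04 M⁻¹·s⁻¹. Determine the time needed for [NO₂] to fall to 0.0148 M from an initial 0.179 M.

1550 s

Step 1: For second-order: t = (1/[NO₂] - 1/[NO₂]₀)/k
Step 2: t = (1/0.0148 - 1/0.179)/0.04
Step 3: t = (67.57 - 5.587)/0.04
Step 4: t = 61.98/0.04 = 1550 s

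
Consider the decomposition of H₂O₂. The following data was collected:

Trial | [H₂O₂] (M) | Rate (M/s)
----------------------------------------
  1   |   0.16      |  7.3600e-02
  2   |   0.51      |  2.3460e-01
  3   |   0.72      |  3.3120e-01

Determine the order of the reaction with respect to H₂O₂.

first order (1)

Step 1: Compare trials to find order n where rate₂/rate₁ = ([H₂O₂]₂/[H₂O₂]₁)^n
Step 2: rate₂/rate₁ = 2.3460e-01/7.3600e-02 = 3.188
Step 3: [H₂O₂]₂/[H₂O₂]₁ = 0.51/0.16 = 3.188
Step 4: n = ln(3.188)/ln(3.188) = 1.00 ≈ 1
Step 5: The reaction is first order in H₂O₂.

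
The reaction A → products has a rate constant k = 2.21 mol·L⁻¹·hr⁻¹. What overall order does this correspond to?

zeroth order (0)

Step 1: The units of k for an nth-order reaction are (concentration)^(1-n)·(time)⁻¹.
Step 2: Here k has units mol·L⁻¹·hr⁻¹, so the concentration exponent is 1.
Step 3: 1 - n = 1 ⇒ n = 0. The reaction is zeroth order.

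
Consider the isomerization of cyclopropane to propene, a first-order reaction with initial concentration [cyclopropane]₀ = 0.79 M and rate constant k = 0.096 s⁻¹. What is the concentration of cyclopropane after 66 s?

0.001399 M

Step 1: For a first-order reaction: [cyclopropane] = [cyclopropane]₀ × e^(-kt)
Step 2: [cyclopropane] = 0.79 × e^(-0.096 × 66)
Step 3: [cyclopropane] = 0.79 × e^(-6.336)
Step 4: [cyclopropane] = 0.79 × 0.00177137 = 0.001399 M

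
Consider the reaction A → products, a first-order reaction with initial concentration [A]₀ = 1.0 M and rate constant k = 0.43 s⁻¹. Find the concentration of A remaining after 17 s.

0.0006688 M

Step 1: For a first-order reaction: [A] = [A]₀ × e^(-kt)
Step 2: [A] = 1.0 × e^(-0.43 × 17)
Step 3: [A] = 1.0 × e^(-7.31)
Step 4: [A] = 1.0 × 0.000668817 = 0.0006688 M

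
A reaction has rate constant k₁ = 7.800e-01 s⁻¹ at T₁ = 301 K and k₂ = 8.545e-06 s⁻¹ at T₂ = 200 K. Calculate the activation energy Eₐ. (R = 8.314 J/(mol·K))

56.6 kJ/mol

Step 1: Use the two-temperature Arrhenius form: ln(k₂/k₁) = -Eₐ/R × (1/T₂ - 1/T₁)
Step 2: ln(k₂/k₁) = ln(8.545e-06/7.800e-01) = ln(1.09551e-05) = -11.4217
Step 3: 1/T₂ - 1/T₁ = 1/200 - 1/301 = 1.677741e-03 K⁻¹
Step 4: Eₐ = -R × ln(k₂/k₁) / (1/T₂ - 1/T₁) = -8.314 × -11.4217 / 1.677741e-03
Step 5: Eₐ = 5.6600e+04 J/mol = 56.6 kJ/mol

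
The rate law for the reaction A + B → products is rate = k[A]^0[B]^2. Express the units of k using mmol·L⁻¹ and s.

(mmol·L⁻¹)⁻¹·s⁻¹

Step 1: Overall order = 0 + 2 = 2.
Step 2: rate has units mmol·L⁻¹·s⁻¹; [A]^0[B]^2 has units (mmol·L⁻¹)^2.
Step 3: k = rate/([A]^0[B]^2), so units of k = (mmol·L⁻¹)^(1-2)·s⁻¹ = (mmol·L⁻¹)⁻¹·s⁻¹.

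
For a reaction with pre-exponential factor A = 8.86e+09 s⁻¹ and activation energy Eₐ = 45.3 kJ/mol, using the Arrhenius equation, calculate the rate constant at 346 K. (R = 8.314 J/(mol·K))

1.28e+03 s⁻¹

Step 1: Use the Arrhenius equation: k = A × exp(-Eₐ/RT)
Step 2: Convert Eₐ to J/mol: 45.3 kJ/mol = 45300 J/mol
Step 3: Calculate the exponent: -Eₐ/(RT) = -45300/(8.314 × 346) = -15.74752
Step 4: k = 8.86e+09 × exp(-15.74752)
Step 5: k = 8.86e+09 × 1.44857e-07 = 1.2834e+03 s⁻¹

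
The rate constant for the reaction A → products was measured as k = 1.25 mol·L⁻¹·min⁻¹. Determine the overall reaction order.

zeroth order (0)

Step 1: The units of k for an nth-order reaction are (concentration)^(1-n)·(time)⁻¹.
Step 2: Here k has units mol·L⁻¹·min⁻¹, so the concentration exponent is 1.
Step 3: 1 - n = 1 ⇒ n = 0. The reaction is zeroth order.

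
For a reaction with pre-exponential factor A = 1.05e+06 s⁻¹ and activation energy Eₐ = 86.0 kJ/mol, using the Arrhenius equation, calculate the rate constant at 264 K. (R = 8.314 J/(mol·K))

1.01e-11 s⁻¹

Step 1: Use the Arrhenius equation: k = A × exp(-Eₐ/RT)
Step 2: Convert Eₐ to J/mol: 86.0 kJ/mol = 86000 J/mol
Step 3: Calculate the exponent: -Eₐ/(RT) = -86000/(8.314 × 264) = -39.18181
Step 4: k = 1.05e+06 × exp(-39.18181)
Step 5: k = 1.05e+06 × 9.62844e-18 = 1.0110e-11 s⁻¹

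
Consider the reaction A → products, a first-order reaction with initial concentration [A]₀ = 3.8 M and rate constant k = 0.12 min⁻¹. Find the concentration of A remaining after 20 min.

0.3447 M

Step 1: For a first-order reaction: [A] = [A]₀ × e^(-kt)
Step 2: [A] = 3.8 × e^(-0.12 × 20)
Step 3: [A] = 3.8 × e^(-2.4)
Step 4: [A] = 3.8 × 0.090718 = 0.3447 M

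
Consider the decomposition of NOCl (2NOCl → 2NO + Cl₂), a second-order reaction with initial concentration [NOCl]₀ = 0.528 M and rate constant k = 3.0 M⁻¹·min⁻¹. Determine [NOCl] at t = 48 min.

0.006854 M

Step 1: For a second-order reaction: 1/[NOCl] = 1/[NOCl]₀ + kt
Step 2: 1/[NOCl] = 1/0.528 + 3.0 × 48
Step 3: 1/[NOCl] = 1.894 + 144 = 145.9
Step 4: [NOCl] = 1/145.9 = 0.006854 M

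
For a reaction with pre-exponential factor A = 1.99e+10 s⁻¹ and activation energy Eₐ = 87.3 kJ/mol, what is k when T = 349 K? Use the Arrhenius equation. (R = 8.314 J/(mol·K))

1.71e-03 s⁻¹

Step 1: Use the Arrhenius equation: k = A × exp(-Eₐ/RT)
Step 2: Convert Eₐ to J/mol: 87.3 kJ/mol = 87300 J/mol
Step 3: Calculate the exponent: -Eₐ/(RT) = -87300/(8.314 × 349) = -30.08699
Step 4: k = 1.99e+10 × exp(-30.08699)
Step 5: k = 1.99e+10 × 8.57800e-14 = 1.7070e-03 s⁻¹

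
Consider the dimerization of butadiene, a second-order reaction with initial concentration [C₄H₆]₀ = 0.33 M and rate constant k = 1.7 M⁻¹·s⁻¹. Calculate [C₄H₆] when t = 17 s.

0.03132 M

Step 1: For a second-order reaction: 1/[C₄H₆] = 1/[C₄H₆]₀ + kt
Step 2: 1/[C₄H₆] = 1/0.33 + 1.7 × 17
Step 3: 1/[C₄H₆] = 3.03 + 28.9 = 31.93
Step 4: [C₄H₆] = 1/31.93 = 0.03132 M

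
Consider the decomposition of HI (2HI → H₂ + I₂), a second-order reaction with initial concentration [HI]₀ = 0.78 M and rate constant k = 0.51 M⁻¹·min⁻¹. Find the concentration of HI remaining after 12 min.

0.1351 M

Step 1: For a second-order reaction: 1/[HI] = 1/[HI]₀ + kt
Step 2: 1/[HI] = 1/0.78 + 0.51 × 12
Step 3: 1/[HI] = 1.282 + 6.12 = 7.402
Step 4: [HI] = 1/7.402 = 0.1351 M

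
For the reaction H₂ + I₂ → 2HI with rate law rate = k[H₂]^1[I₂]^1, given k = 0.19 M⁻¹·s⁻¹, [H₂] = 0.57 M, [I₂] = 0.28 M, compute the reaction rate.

0.03032 M/s

Step 1: The rate law is rate = k[H₂]^1[I₂]^1
Step 2: Substitute: rate = 0.19 × (0.57)^1 × (0.28)^1
Step 3: rate = 0.19 × 0.57 × 0.28 = 0.030324 M/s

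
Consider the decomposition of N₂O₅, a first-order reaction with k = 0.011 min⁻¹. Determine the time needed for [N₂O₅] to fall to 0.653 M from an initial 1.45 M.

72.52 min

Step 1: For first-order: t = ln([N₂O₅]₀/[N₂O₅])/k
Step 2: t = ln(1.45/0.653)/0.011
Step 3: t = ln(2.221)/0.011
Step 4: t = 0.7977/0.011 = 72.52 min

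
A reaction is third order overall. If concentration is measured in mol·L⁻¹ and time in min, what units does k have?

(mol·L⁻¹)⁻²·min⁻¹

Step 1: For overall order n, rate = k × (concentration)^n.
Step 2: Rate has units mol·L⁻¹·min⁻¹; concentration term has units (mol·L⁻¹)^3.
Step 3: k = rate / (concentration)^n, so units of k = (mol·L⁻¹)^(1-3)·min⁻¹ = (mol·L⁻¹)⁻²·min⁻¹.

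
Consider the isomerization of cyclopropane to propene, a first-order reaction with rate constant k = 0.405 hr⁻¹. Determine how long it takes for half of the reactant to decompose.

1.711 hr

Step 1: For a first-order reaction, t₁/₂ = ln(2)/k
Step 2: t₁/₂ = ln(2)/0.405
Step 3: t₁/₂ = 0.6931/0.405 = 1.711 hr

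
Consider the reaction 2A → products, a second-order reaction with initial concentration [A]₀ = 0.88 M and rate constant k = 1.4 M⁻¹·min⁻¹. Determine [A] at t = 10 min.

0.06607 M

Step 1: For a second-order reaction: 1/[A] = 1/[A]₀ + kt
Step 2: 1/[A] = 1/0.88 + 1.4 × 10
Step 3: 1/[A] = 1.136 + 14 = 15.14
Step 4: [A] = 1/15.14 = 0.06607 M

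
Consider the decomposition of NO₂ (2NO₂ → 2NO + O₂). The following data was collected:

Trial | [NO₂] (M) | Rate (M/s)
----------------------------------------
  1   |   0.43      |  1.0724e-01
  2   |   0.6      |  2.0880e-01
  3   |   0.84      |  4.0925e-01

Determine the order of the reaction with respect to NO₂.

second order (2)

Step 1: Compare trials to find order n where rate₂/rate₁ = ([NO₂]₂/[NO₂]₁)^n
Step 2: rate₂/rate₁ = 2.0880e-01/1.0724e-01 = 1.947
Step 3: [NO₂]₂/[NO₂]₁ = 0.6/0.43 = 1.395
Step 4: n = ln(1.947)/ln(1.395) = 2.00 ≈ 2
Step 5: The reaction is second order in NO₂.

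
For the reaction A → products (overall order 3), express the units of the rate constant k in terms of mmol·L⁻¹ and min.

(mmol·L⁻¹)⁻²·min⁻¹

Step 1: For overall order n, rate = k × (concentration)^n.
Step 2: Rate has units mmol·L⁻¹·min⁻¹; concentration term has units (mmol·L⁻¹)^3.
Step 3: k = rate / (concentration)^n, so units of k = (mmol·L⁻¹)^(1-3)·min⁻¹ = (mmol·L⁻¹)⁻²·min⁻¹.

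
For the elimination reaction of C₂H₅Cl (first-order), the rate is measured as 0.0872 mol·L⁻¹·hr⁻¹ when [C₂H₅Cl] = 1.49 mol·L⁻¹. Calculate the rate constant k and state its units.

0.05852 hr⁻¹

Step 1: rate = k[C₂H₅Cl]^1, so k = rate / [C₂H₅Cl]^1.
Step 2: k = 0.0872 / (1.49)^1 = 0.0872 / 1.49.
Step 3: k = 0.05852 hr⁻¹.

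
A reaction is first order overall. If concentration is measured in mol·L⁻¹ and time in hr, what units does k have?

hr⁻¹

Step 1: For overall order n, rate = k × (concentration)^n.
Step 2: Rate has units mol·L⁻¹·hr⁻¹; concentration term has units (mol·L⁻¹)^1.
Step 3: k = rate / (concentration)^n, so units of k = (mol·L⁻¹)^(1-1)·hr⁻¹ = hr⁻¹.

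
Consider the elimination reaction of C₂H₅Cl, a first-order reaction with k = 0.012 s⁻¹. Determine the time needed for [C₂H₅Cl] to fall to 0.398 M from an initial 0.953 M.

72.76 s

Step 1: For first-order: t = ln([C₂H₅Cl]₀/[C₂H₅Cl])/k
Step 2: t = ln(0.953/0.398)/0.012
Step 3: t = ln(2.394)/0.012
Step 4: t = 0.8732/0.012 = 72.76 s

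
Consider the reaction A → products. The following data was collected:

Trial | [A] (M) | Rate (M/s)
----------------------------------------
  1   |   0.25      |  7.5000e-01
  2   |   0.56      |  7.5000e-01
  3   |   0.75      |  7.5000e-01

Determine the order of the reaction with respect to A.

zeroth order (0)

Step 1: Compare trials - when concentration changes, rate stays constant.
Step 2: rate₂/rate₁ = 7.5000e-01/7.5000e-01 = 1
Step 3: [A]₂/[A]₁ = 0.56/0.25 = 2.24
Step 4: Since rate ratio ≈ (conc ratio)^0, the reaction is zeroth order.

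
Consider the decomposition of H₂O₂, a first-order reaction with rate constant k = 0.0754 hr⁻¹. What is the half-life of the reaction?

9.193 hr

Step 1: For a first-order reaction, t₁/₂ = ln(2)/k
Step 2: t₁/₂ = ln(2)/0.0754
Step 3: t₁/₂ = 0.6931/0.0754 = 9.193 hr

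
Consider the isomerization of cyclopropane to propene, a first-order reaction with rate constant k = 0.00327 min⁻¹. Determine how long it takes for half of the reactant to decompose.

212 min

Step 1: For a first-order reaction, t₁/₂ = ln(2)/k
Step 2: t₁/₂ = ln(2)/0.00327
Step 3: t₁/₂ = 0.6931/0.00327 = 212 min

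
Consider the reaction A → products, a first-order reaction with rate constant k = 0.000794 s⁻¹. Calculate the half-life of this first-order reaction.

873 s

Step 1: For a first-order reaction, t₁/₂ = ln(2)/k
Step 2: t₁/₂ = ln(2)/0.000794
Step 3: t₁/₂ = 0.6931/0.000794 = 873 s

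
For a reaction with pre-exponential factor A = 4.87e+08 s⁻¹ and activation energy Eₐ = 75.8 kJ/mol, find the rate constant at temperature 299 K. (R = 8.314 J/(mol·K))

2.79e-05 s⁻¹

Step 1: Use the Arrhenius equation: k = A × exp(-Eₐ/RT)
Step 2: Convert Eₐ to J/mol: 75.8 kJ/mol = 75800 J/mol
Step 3: Calculate the exponent: -Eₐ/(RT) = -75800/(8.314 × 299) = -30.49215
Step 4: k = 4.87e+08 × exp(-30.49215)
Step 5: k = 4.87e+08 × 5.72041e-14 = 2.7858e-05 s⁻¹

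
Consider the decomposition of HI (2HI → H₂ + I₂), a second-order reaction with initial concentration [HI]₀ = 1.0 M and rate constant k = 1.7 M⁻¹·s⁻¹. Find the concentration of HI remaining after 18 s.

0.03165 M

Step 1: For a second-order reaction: 1/[HI] = 1/[HI]₀ + kt
Step 2: 1/[HI] = 1/1.0 + 1.7 × 18
Step 3: 1/[HI] = 1 + 30.6 = 31.6
Step 4: [HI] = 1/31.6 = 0.03165 M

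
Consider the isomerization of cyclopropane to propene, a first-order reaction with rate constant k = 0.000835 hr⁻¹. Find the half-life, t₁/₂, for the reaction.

830.1 hr

Step 1: For a first-order reaction, t₁/₂ = ln(2)/k
Step 2: t₁/₂ = ln(2)/0.000835
Step 3: t₁/₂ = 0.6931/0.000835 = 830.1 hr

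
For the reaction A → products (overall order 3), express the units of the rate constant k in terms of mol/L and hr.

(mol/L)⁻²·hr⁻¹

Step 1: For overall order n, rate = k × (concentration)^n.
Step 2: Rate has units mol/L·hr⁻¹; concentration term has units (mol/L)^3.
Step 3: k = rate / (concentration)^n, so units of k = (mol/L)^(1-3)·hr⁻¹ = (mol/L)⁻²·hr⁻¹.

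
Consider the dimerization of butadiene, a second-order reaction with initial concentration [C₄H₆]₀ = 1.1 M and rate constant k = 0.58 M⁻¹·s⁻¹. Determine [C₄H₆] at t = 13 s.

0.1184 M

Step 1: For a second-order reaction: 1/[C₄H₆] = 1/[C₄H₆]₀ + kt
Step 2: 1/[C₄H₆] = 1/1.1 + 0.58 × 13
Step 3: 1/[C₄H₆] = 0.9091 + 7.54 = 8.449
Step 4: [C₄H₆] = 1/8.449 = 0.1184 M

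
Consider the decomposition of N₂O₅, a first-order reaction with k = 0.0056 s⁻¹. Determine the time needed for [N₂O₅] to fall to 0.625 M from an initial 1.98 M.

205.9 s

Step 1: For first-order: t = ln([N₂O₅]₀/[N₂O₅])/k
Step 2: t = ln(1.98/0.625)/0.0056
Step 3: t = ln(3.168)/0.0056
Step 4: t = 1.153/0.0056 = 205.9 s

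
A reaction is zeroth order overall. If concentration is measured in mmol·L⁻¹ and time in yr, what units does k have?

mmol·L⁻¹·yr⁻¹

Step 1: For overall order n, rate = k × (concentration)^n.
Step 2: Rate has units mmol·L⁻¹·yr⁻¹; concentration term has units (mmol·L⁻¹)^0.
Step 3: k = rate / (concentration)^n, so units of k = (mmol·L⁻¹)^(1-0)·yr⁻¹ = mmol·L⁻¹·yr⁻¹.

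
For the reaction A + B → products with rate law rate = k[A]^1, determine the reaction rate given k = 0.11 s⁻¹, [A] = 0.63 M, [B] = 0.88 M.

0.0693 M/s

Step 1: The rate law is rate = k[A]^1
Step 2: Note that the rate does not depend on [B] (zero order in B).
Step 3: rate = 0.11 × (0.63)^1 = 0.0693 M/s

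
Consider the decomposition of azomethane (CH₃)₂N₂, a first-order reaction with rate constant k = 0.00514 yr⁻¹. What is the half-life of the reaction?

134.9 yr

Step 1: For a first-order reaction, t₁/₂ = ln(2)/k
Step 2: t₁/₂ = ln(2)/0.00514
Step 3: t₁/₂ = 0.6931/0.00514 = 134.9 yr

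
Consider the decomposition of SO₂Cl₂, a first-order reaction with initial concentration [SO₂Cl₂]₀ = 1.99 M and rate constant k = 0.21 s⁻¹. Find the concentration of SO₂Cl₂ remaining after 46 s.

0.0001269 M

Step 1: For a first-order reaction: [SO₂Cl₂] = [SO₂Cl₂]₀ × e^(-kt)
Step 2: [SO₂Cl₂] = 1.99 × e^(-0.21 × 46)
Step 3: [SO₂Cl₂] = 1.99 × e^(-9.66)
Step 4: [SO₂Cl₂] = 1.99 × 6.37845e-05 = 0.0001269 M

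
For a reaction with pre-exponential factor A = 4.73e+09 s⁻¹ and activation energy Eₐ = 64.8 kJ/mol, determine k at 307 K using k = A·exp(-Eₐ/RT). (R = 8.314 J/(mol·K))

4.46e-02 s⁻¹

Step 1: Use the Arrhenius equation: k = A × exp(-Eₐ/RT)
Step 2: Convert Eₐ to J/mol: 64.8 kJ/mol = 64800 J/mol
Step 3: Calculate the exponent: -Eₐ/(RT) = -64800/(8.314 × 307) = -25.38789
Step 4: k = 4.73e+09 × exp(-25.38789)
Step 5: k = 4.73e+09 × 9.42279e-12 = 4.4570e-02 s⁻¹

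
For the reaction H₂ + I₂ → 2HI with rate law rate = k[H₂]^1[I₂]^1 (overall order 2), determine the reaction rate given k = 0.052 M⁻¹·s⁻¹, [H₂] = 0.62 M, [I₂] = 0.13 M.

0.004191 M/s

Step 1: The rate law is rate = k[H₂]^1[I₂]^1, overall order = 1+1 = 2
Step 2: Substitute values: rate = 0.052 × (0.62)^1 × (0.13)^1
Step 3: rate = 0.052 × 0.62 × 0.13 = 0.0041912 M/s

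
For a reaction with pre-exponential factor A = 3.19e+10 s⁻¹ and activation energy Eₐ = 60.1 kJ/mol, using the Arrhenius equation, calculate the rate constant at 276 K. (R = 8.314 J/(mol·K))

1.35e-01 s⁻¹

Step 1: Use the Arrhenius equation: k = A × exp(-Eₐ/RT)
Step 2: Convert Eₐ to J/mol: 60.1 kJ/mol = 60100 J/mol
Step 3: Calculate the exponent: -Eₐ/(RT) = -60100/(8.314 × 276) = -26.19120
Step 4: k = 3.19e+10 × exp(-26.19120)
Step 5: k = 3.19e+10 × 4.21994e-12 = 1.3462e-01 s⁻¹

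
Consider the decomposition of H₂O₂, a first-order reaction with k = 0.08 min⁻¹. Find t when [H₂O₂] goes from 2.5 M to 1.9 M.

3.43 min

Step 1: For first-order: t = ln([H₂O₂]₀/[H₂O₂])/k
Step 2: t = ln(2.5/1.9)/0.08
Step 3: t = ln(1.316)/0.08
Step 4: t = 0.2744/0.08 = 3.43 min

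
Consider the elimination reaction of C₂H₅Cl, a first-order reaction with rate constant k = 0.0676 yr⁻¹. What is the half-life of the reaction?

10.25 yr

Step 1: For a first-order reaction, t₁/₂ = ln(2)/k
Step 2: t₁/₂ = ln(2)/0.0676
Step 3: t₁/₂ = 0.6931/0.0676 = 10.25 yr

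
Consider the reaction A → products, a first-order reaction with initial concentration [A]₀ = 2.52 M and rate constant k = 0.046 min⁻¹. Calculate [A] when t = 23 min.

0.8748 M

Step 1: For a first-order reaction: [A] = [A]₀ × e^(-kt)
Step 2: [A] = 2.52 × e^(-0.046 × 23)
Step 3: [A] = 2.52 × e^(-1.058)
Step 4: [A] = 2.52 × 0.347149 = 0.8748 M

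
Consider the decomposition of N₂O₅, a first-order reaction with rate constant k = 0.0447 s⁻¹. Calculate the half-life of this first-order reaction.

15.51 s

Step 1: For a first-order reaction, t₁/₂ = ln(2)/k
Step 2: t₁/₂ = ln(2)/0.0447
Step 3: t₁/₂ = 0.6931/0.0447 = 15.51 s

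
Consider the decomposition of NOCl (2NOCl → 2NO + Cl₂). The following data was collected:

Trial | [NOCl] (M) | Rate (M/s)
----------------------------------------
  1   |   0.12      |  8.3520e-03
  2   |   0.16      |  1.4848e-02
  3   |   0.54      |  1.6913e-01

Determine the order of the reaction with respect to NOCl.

second order (2)

Step 1: Compare trials to find order n where rate₂/rate₁ = ([NOCl]₂/[NOCl]₁)^n
Step 2: rate₂/rate₁ = 1.4848e-02/8.3520e-03 = 1.778
Step 3: [NOCl]₂/[NOCl]₁ = 0.16/0.12 = 1.333
Step 4: n = ln(1.778)/ln(1.333) = 2.00 ≈ 2
Step 5: The reaction is second order in NOCl.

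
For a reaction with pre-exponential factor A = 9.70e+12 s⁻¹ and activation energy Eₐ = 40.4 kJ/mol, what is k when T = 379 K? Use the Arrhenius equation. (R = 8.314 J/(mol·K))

2.62e+07 s⁻¹

Step 1: Use the Arrhenius equation: k = A × exp(-Eₐ/RT)
Step 2: Convert Eₐ to J/mol: 40.4 kJ/mol = 40400 J/mol
Step 3: Calculate the exponent: -Eₐ/(RT) = -40400/(8.314 × 379) = -12.82130
Step 4: k = 9.70e+12 × exp(-12.82130)
Step 5: k = 9.70e+12 × 2.70259e-06 = 2.6215e+07 s⁻¹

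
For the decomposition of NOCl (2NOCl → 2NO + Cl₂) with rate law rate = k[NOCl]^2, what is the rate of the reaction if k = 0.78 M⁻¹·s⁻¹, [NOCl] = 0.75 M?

0.4388 M/s

Step 1: Identify the rate law: rate = k[NOCl]^2
Step 2: Substitute values: rate = 0.78 × (0.75)^2
Step 3: Calculate: rate = 0.78 × 0.5625 = 0.43875 M/s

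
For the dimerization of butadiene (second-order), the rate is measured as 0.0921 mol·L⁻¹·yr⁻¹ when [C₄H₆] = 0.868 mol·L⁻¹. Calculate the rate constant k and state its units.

0.1222 (mol·L⁻¹)⁻¹·yr⁻¹

Step 1: rate = k[C₄H₆]^2, so k = rate / [C₄H₆]^2.
Step 2: k = 0.0921 / (0.868)^2 = 0.0921 / 0.7534.
Step 3: k = 0.1222 (mol·L⁻¹)⁻¹·yr⁻¹.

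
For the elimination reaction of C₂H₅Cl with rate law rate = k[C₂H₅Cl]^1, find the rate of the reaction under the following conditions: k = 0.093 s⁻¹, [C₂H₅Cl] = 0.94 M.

0.08742 M/s

Step 1: Identify the rate law: rate = k[C₂H₅Cl]^1
Step 2: Substitute values: rate = 0.093 × (0.94)^1
Step 3: Calculate: rate = 0.093 × 0.94 = 0.08742 M/s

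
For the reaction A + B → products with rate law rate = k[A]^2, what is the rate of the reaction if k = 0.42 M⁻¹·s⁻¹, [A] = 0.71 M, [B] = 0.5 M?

0.2117 M/s

Step 1: The rate law is rate = k[A]^2
Step 2: Note that the rate does not depend on [B] (zero order in B).
Step 3: rate = 0.42 × (0.71)^2 = 0.211722 M/s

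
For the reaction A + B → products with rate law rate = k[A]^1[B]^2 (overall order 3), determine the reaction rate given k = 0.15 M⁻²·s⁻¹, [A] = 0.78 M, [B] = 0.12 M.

0.001685 M/s

Step 1: The rate law is rate = k[A]^1[B]^2, overall order = 1+2 = 3
Step 2: Substitute values: rate = 0.15 × (0.78)^1 × (0.12)^2
Step 3: rate = 0.15 × 0.78 × 0.0144 = 0.0016848 M/s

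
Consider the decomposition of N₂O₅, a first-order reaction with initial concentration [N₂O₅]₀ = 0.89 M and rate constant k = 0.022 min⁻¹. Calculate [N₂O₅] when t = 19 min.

0.5859 M

Step 1: For a first-order reaction: [N₂O₅] = [N₂O₅]₀ × e^(-kt)
Step 2: [N₂O₅] = 0.89 × e^(-0.022 × 19)
Step 3: [N₂O₅] = 0.89 × e^(-0.418)
Step 4: [N₂O₅] = 0.89 × 0.658362 = 0.5859 M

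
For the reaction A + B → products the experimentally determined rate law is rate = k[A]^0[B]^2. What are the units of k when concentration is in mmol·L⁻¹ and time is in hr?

(mmol·L⁻¹)⁻¹·hr⁻¹

Step 1: Overall order = 0 + 2 = 2.
Step 2: rate has units mmol·L⁻¹·hr⁻¹; [A]^0[B]^2 has units (mmol·L⁻¹)^2.
Step 3: k = rate/([A]^0[B]^2), so units of k = (mmol·L⁻¹)^(1-2)·hr⁻¹ = (mmol·L⁻¹)⁻¹·hr⁻¹.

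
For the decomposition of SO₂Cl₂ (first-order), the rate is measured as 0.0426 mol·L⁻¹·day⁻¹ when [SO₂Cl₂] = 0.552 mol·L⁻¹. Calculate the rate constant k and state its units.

0.07717 day⁻¹

Step 1: rate = k[SO₂Cl₂]^1, so k = rate / [SO₂Cl₂]^1.
Step 2: k = 0.0426 / (0.552)^1 = 0.0426 / 0.552.
Step 3: k = 0.07717 day⁻¹.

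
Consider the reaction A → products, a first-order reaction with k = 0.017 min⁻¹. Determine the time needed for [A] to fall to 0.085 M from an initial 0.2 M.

50.33 min

Step 1: For first-order: t = ln([A]₀/[A])/k
Step 2: t = ln(0.2/0.085)/0.017
Step 3: t = ln(2.353)/0.017
Step 4: t = 0.8557/0.017 = 50.33 min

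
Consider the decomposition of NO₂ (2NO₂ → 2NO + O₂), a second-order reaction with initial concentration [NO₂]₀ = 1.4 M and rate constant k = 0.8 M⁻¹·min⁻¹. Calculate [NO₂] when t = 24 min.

0.05022 M

Step 1: For a second-order reaction: 1/[NO₂] = 1/[NO₂]₀ + kt
Step 2: 1/[NO₂] = 1/1.4 + 0.8 × 24
Step 3: 1/[NO₂] = 0.7143 + 19.2 = 19.91
Step 4: [NO₂] = 1/19.91 = 0.05022 M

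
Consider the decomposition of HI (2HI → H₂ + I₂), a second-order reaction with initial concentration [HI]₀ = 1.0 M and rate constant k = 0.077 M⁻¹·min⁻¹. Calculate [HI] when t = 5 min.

0.722 M

Step 1: For a second-order reaction: 1/[HI] = 1/[HI]₀ + kt
Step 2: 1/[HI] = 1/1.0 + 0.077 × 5
Step 3: 1/[HI] = 1 + 0.385 = 1.385
Step 4: [HI] = 1/1.385 = 0.722 M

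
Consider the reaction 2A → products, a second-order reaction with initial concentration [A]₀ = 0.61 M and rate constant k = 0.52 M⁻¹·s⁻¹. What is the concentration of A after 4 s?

0.2689 M

Step 1: For a second-order reaction: 1/[A] = 1/[A]₀ + kt
Step 2: 1/[A] = 1/0.61 + 0.52 × 4
Step 3: 1/[A] = 1.639 + 2.08 = 3.719
Step 4: [A] = 1/3.719 = 0.2689 M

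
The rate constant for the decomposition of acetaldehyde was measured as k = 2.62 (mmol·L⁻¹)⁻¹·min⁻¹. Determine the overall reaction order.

second order (2)

Step 1: The units of k for an nth-order reaction are (concentration)^(1-n)·(time)⁻¹.
Step 2: Here k has units (mmol·L⁻¹)⁻¹·min⁻¹, so the concentration exponent is -1.
Step 3: 1 - n = -1 ⇒ n = 2. The reaction is second order.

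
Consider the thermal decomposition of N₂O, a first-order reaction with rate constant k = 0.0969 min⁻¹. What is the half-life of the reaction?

7.153 min

Step 1: For a first-order reaction, t₁/₂ = ln(2)/k
Step 2: t₁/₂ = ln(2)/0.0969
Step 3: t₁/₂ = 0.6931/0.0969 = 7.153 min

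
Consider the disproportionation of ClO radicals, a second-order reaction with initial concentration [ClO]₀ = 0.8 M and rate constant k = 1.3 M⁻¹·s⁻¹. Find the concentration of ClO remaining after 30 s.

0.02484 M

Step 1: For a second-order reaction: 1/[ClO] = 1/[ClO]₀ + kt
Step 2: 1/[ClO] = 1/0.8 + 1.3 × 30
Step 3: 1/[ClO] = 1.25 + 39 = 40.25
Step 4: [ClO] = 1/40.25 = 0.02484 M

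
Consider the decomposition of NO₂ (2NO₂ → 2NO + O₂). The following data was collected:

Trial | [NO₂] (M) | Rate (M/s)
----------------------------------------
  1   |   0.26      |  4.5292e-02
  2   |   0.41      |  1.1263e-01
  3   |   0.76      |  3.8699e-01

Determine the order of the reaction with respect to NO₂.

second order (2)

Step 1: Compare trials to find order n where rate₂/rate₁ = ([NO₂]₂/[NO₂]₁)^n
Step 2: rate₂/rate₁ = 1.1263e-01/4.5292e-02 = 2.487
Step 3: [NO₂]₂/[NO₂]₁ = 0.41/0.26 = 1.577
Step 4: n = ln(2.487)/ln(1.577) = 2.00 ≈ 2
Step 5: The reaction is second order in NO₂.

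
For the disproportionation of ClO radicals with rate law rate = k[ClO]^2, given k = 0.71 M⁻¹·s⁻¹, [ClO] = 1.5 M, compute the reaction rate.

1.597 M/s

Step 1: Identify the rate law: rate = k[ClO]^2
Step 2: Substitute values: rate = 0.71 × (1.5)^2
Step 3: Calculate: rate = 0.71 × 2.25 = 1.5975 M/s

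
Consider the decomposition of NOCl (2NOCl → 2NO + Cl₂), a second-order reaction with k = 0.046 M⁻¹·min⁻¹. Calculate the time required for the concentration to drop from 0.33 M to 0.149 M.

80.02 min

Step 1: For second-order: t = (1/[NOCl] - 1/[NOCl]₀)/k
Step 2: t = (1/0.149 - 1/0.33)/0.046
Step 3: t = (6.711 - 3.03)/0.046
Step 4: t = 3.681/0.046 = 80.02 min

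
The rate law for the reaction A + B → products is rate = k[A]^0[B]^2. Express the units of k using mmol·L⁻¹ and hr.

(mmol·L⁻¹)⁻¹·hr⁻¹

Step 1: Overall order = 0 + 2 = 2.
Step 2: rate has units mmol·L⁻¹·hr⁻¹; [A]^0[B]^2 has units (mmol·L⁻¹)^2.
Step 3: k = rate/([A]^0[B]^2), so units of k = (mmol·L⁻¹)^(1-2)·hr⁻¹ = (mmol·L⁻¹)⁻¹·hr⁻¹.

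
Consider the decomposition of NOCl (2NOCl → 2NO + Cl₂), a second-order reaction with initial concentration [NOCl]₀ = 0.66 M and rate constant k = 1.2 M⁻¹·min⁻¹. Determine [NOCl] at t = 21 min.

0.03743 M

Step 1: For a second-order reaction: 1/[NOCl] = 1/[NOCl]₀ + kt
Step 2: 1/[NOCl] = 1/0.66 + 1.2 × 21
Step 3: 1/[NOCl] = 1.515 + 25.2 = 26.72
Step 4: [NOCl] = 1/26.72 = 0.03743 M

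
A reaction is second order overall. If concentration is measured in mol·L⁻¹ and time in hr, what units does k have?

(mol·L⁻¹)⁻¹·hr⁻¹

Step 1: For overall order n, rate = k × (concentration)^n.
Step 2: Rate has units mol·L⁻¹·hr⁻¹; concentration term has units (mol·L⁻¹)^2.
Step 3: k = rate / (concentration)^n, so units of k = (mol·L⁻¹)^(1-2)·hr⁻¹ = (mol·L⁻¹)⁻¹·hr⁻¹.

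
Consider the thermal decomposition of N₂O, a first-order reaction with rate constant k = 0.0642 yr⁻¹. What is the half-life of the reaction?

10.8 yr

Step 1: For a first-order reaction, t₁/₂ = ln(2)/k
Step 2: t₁/₂ = ln(2)/0.0642
Step 3: t₁/₂ = 0.6931/0.0642 = 10.8 yr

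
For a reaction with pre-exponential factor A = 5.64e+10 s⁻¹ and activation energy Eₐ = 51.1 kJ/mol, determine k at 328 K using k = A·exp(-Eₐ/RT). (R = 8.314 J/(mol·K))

4.10e+02 s⁻¹

Step 1: Use the Arrhenius equation: k = A × exp(-Eₐ/RT)
Step 2: Convert Eₐ to J/mol: 51.1 kJ/mol = 51100 J/mol
Step 3: Calculate the exponent: -Eₐ/(RT) = -51100/(8.314 × 328) = -18.73860
Step 4: k = 5.64e+10 × exp(-18.73860)
Step 5: k = 5.64e+10 × 7.27662e-09 = 4.1040e+02 s⁻¹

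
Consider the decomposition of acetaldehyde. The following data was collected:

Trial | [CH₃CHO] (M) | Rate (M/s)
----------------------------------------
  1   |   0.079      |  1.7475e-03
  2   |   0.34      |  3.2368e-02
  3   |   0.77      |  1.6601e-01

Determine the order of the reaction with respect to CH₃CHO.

second order (2)

Step 1: Compare trials to find order n where rate₂/rate₁ = ([CH₃CHO]₂/[CH₃CHO]₁)^n
Step 2: rate₂/rate₁ = 3.2368e-02/1.7475e-03 = 18.52
Step 3: [CH₃CHO]₂/[CH₃CHO]₁ = 0.34/0.079 = 4.304
Step 4: n = ln(18.52)/ln(4.304) = 2.00 ≈ 2
Step 5: The reaction is second order in CH₃CHO.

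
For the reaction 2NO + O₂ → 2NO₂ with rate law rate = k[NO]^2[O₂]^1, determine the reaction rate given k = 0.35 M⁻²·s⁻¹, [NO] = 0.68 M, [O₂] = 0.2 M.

0.03237 M/s

Step 1: The rate law is rate = k[NO]^2[O₂]^1
Step 2: Substitute: rate = 0.35 × (0.68)^2 × (0.2)^1
Step 3: rate = 0.35 × 0.4624 × 0.2 = 0.032368 M/s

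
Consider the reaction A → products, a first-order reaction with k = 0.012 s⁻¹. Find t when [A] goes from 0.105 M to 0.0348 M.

92.03 s

Step 1: For first-order: t = ln([A]₀/[A])/k
Step 2: t = ln(0.105/0.0348)/0.012
Step 3: t = ln(3.017)/0.012
Step 4: t = 1.104/0.012 = 92.03 s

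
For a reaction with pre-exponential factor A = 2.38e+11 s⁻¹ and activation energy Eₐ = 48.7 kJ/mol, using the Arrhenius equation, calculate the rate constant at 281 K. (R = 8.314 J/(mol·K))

2.11e+02 s⁻¹

Step 1: Use the Arrhenius equation: k = A × exp(-Eₐ/RT)
Step 2: Convert Eₐ to J/mol: 48.7 kJ/mol = 48700 J/mol
Step 3: Calculate the exponent: -Eₐ/(RT) = -48700/(8.314 × 281) = -20.84551
Step 4: k = 2.38e+11 × exp(-20.84551)
Step 5: k = 2.38e+11 × 8.84932e-10 = 2.1061e+02 s⁻¹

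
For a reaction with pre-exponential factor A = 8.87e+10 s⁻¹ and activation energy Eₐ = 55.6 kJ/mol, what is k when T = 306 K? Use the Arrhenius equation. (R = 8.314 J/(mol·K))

2.86e+01 s⁻¹

Step 1: Use the Arrhenius equation: k = A × exp(-Eₐ/RT)
Step 2: Convert Eₐ to J/mol: 55.6 kJ/mol = 55600 J/mol
Step 3: Calculate the exponent: -Eₐ/(RT) = -55600/(8.314 × 306) = -21.85462
Step 4: k = 8.87e+10 × exp(-21.85462)
Step 5: k = 8.87e+10 × 3.22596e-10 = 2.8614e+01 s⁻¹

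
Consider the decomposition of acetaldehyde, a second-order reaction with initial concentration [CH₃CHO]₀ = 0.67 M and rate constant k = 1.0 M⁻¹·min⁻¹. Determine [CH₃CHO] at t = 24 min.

0.03923 M

Step 1: For a second-order reaction: 1/[CH₃CHO] = 1/[CH₃CHO]₀ + kt
Step 2: 1/[CH₃CHO] = 1/0.67 + 1.0 × 24
Step 3: 1/[CH₃CHO] = 1.493 + 24 = 25.49
Step 4: [CH₃CHO] = 1/25.49 = 0.03923 M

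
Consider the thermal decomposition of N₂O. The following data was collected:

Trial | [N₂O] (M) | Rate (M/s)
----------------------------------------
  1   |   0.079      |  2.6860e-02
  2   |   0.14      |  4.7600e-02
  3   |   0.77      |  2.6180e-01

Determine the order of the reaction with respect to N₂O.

first order (1)

Step 1: Compare trials to find order n where rate₂/rate₁ = ([N₂O]₂/[N₂O]₁)^n
Step 2: rate₂/rate₁ = 4.7600e-02/2.6860e-02 = 1.772
Step 3: [N₂O]₂/[N₂O]₁ = 0.14/0.079 = 1.772
Step 4: n = ln(1.772)/ln(1.772) = 1.00 ≈ 1
Step 5: The reaction is first order in N₂O.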